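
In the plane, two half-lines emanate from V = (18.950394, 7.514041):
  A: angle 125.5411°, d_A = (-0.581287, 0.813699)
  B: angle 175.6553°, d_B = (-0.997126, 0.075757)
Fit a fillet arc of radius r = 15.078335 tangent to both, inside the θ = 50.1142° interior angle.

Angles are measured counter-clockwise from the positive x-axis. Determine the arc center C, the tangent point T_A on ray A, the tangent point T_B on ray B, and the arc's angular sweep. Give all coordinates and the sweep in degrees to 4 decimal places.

bisector direction at 150.5982° = (-0.871198,0.490931)
center distance |VC| = r/sin(θ/2) = 15.078335/sin(25.0571°) = 35.602309
C = V + |VC|·bis = (-12.0663,24.9923)
T_A = V + ((C−V)·d_A)·d_A = V + 32.2516·d_A = (0.2029,33.7572)
T_B = V + ((C−V)·d_B)·d_B = V + 32.2516·d_B = (-13.2086,9.9573)
sweep = 180° − θ = 129.8858°

center=(-12.0663,24.9923) T_A=(0.2029,33.7572) T_B=(-13.2086,9.9573) sweep=129.8858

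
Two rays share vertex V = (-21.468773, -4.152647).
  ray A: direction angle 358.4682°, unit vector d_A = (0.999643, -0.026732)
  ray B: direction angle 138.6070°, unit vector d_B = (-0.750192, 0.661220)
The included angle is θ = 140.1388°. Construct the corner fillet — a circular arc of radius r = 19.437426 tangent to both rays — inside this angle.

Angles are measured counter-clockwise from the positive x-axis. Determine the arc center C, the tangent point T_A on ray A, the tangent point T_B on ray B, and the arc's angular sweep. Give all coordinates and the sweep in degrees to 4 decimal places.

bisector direction at 68.5376° = (0.365891,0.930658)
center distance |VC| = r/sin(θ/2) = 19.437426/sin(70.0694°) = 20.675777
C = V + |VC|·bis = (-13.9037,15.0894)
T_A = V + ((C−V)·d_A)·d_A = V + 7.0480·d_A = (-14.4233,-4.3411)
T_B = V + ((C−V)·d_B)·d_B = V + 7.0480·d_B = (-26.7561,0.5076)
sweep = 180° − θ = 39.8612°

center=(-13.9037,15.0894) T_A=(-14.4233,-4.3411) T_B=(-26.7561,0.5076) sweep=39.8612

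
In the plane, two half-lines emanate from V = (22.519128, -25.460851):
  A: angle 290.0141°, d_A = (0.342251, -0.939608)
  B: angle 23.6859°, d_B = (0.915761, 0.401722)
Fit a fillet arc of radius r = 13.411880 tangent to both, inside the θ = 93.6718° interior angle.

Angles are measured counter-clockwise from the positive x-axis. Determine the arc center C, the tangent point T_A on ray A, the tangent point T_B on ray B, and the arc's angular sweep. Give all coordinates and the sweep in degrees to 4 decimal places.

center=(39.4262,-32.6898) T_A=(26.8242,-37.2800) T_B=(34.0383,-20.4077) sweep=86.3282

bisector direction at 336.8500° = (0.919479,-0.393140)
center distance |VC| = r/sin(θ/2) = 13.411880/sin(46.8359°) = 18.387617
C = V + |VC|·bis = (39.4262,-32.6898)
T_A = V + ((C−V)·d_A)·d_A = V + 12.5788·d_A = (26.8242,-37.2800)
T_B = V + ((C−V)·d_B)·d_B = V + 12.5788·d_B = (34.0383,-20.4077)
sweep = 180° − θ = 86.3282°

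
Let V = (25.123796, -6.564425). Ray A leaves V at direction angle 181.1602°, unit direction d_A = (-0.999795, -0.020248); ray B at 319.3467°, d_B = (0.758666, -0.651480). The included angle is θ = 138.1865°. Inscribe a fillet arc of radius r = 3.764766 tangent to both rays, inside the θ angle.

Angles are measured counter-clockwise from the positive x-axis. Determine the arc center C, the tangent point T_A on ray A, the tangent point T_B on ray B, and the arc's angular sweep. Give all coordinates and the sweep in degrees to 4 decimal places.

center=(23.7622,-10.3575) T_A=(23.6860,-6.5935) T_B=(26.2149,-7.5013) sweep=41.8135

bisector direction at 250.2535° = (-0.337860,-0.941196)
center distance |VC| = r/sin(θ/2) = 3.764766/sin(69.0932°) = 4.030098
C = V + |VC|·bis = (23.7622,-10.3575)
T_A = V + ((C−V)·d_A)·d_A = V + 1.4381·d_A = (23.6860,-6.5935)
T_B = V + ((C−V)·d_B)·d_B = V + 1.4381·d_B = (26.2149,-7.5013)
sweep = 180° − θ = 41.8135°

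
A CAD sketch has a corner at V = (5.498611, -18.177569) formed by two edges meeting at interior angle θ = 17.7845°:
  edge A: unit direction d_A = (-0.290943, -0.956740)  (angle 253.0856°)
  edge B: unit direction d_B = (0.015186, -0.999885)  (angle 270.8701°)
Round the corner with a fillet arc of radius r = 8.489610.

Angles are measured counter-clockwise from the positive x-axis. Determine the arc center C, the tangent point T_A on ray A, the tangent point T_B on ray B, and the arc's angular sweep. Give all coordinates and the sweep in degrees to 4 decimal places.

center=(-2.1660,-72.5618) T_A=(-10.2884,-70.0918) T_B=(6.3226,-72.4328) sweep=162.2155

bisector direction at 261.9778° = (-0.139556,-0.990214)
center distance |VC| = r/sin(θ/2) = 8.489610/sin(8.8923°) = 54.921649
C = V + |VC|·bis = (-2.1660,-72.5618)
T_A = V + ((C−V)·d_A)·d_A = V + 54.2615·d_A = (-10.2884,-70.0918)
T_B = V + ((C−V)·d_B)·d_B = V + 54.2615·d_B = (6.3226,-72.4328)
sweep = 180° − θ = 162.2155°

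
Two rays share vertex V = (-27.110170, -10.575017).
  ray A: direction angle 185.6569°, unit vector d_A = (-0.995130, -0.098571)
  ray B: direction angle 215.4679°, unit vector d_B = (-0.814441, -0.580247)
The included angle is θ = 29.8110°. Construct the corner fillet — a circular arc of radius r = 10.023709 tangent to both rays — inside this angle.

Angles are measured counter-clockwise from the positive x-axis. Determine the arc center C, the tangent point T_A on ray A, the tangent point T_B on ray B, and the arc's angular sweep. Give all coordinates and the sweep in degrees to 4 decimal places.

bisector direction at 200.5624° = (-0.936290,-0.351227)
center distance |VC| = r/sin(θ/2) = 10.023709/sin(14.9055°) = 38.968558
C = V + |VC|·bis = (-63.5960,-24.2618)
T_A = V + ((C−V)·d_A)·d_A = V + 37.6573·d_A = (-64.5841,-14.2869)
T_B = V + ((C−V)·d_B)·d_B = V + 37.6573·d_B = (-57.7798,-32.4256)
sweep = 180° − θ = 150.1890°

center=(-63.5960,-24.2618) T_A=(-64.5841,-14.2869) T_B=(-57.7798,-32.4256) sweep=150.1890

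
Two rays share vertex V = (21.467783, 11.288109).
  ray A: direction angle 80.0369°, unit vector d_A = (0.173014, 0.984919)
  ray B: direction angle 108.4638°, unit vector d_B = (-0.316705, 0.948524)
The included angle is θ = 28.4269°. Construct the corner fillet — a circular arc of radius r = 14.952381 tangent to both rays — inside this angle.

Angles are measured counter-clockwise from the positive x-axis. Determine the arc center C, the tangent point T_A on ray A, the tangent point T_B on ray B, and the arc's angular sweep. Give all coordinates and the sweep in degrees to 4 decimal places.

bisector direction at 94.2503° = (-0.074115,0.997250)
center distance |VC| = r/sin(θ/2) = 14.952381/sin(14.2134°) = 60.897159
C = V + |VC|·bis = (16.9544,72.0178)
T_A = V + ((C−V)·d_A)·d_A = V + 59.0330·d_A = (31.6813,69.4308)
T_B = V + ((C−V)·d_B)·d_B = V + 59.0330·d_B = (2.7717,67.2823)
sweep = 180° − θ = 151.5731°

center=(16.9544,72.0178) T_A=(31.6813,69.4308) T_B=(2.7717,67.2823) sweep=151.5731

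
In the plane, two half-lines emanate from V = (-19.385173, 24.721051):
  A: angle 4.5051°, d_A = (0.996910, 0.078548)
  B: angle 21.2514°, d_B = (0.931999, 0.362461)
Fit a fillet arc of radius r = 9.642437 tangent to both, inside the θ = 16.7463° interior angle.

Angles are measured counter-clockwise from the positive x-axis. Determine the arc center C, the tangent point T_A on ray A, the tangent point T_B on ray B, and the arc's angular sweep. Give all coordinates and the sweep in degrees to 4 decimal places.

center=(45.1659,39.4794) T_A=(45.9233,29.8668) T_B=(41.6709,48.4662) sweep=163.2537

bisector direction at 12.8783° = (0.974846,0.222880)
center distance |VC| = r/sin(θ/2) = 9.642437/sin(8.3732°) = 66.216697
C = V + |VC|·bis = (45.1659,39.4794)
T_A = V + ((C−V)·d_A)·d_A = V + 65.5109·d_A = (45.9233,29.8668)
T_B = V + ((C−V)·d_B)·d_B = V + 65.5109·d_B = (41.6709,48.4662)
sweep = 180° − θ = 163.2537°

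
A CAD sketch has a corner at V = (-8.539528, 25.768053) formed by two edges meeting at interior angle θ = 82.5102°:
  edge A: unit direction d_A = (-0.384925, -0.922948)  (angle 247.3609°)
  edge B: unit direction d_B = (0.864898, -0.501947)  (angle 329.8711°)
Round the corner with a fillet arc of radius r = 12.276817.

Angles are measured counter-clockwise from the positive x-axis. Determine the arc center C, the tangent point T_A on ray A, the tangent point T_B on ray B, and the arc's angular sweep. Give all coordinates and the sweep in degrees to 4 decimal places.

bisector direction at 288.6160° = (0.319224,-0.947679)
center distance |VC| = r/sin(θ/2) = 12.276817/sin(41.2551°) = 18.617804
C = V + |VC|·bis = (-2.5963,8.1243)
T_A = V + ((C−V)·d_A)·d_A = V + 13.9965·d_A = (-13.9271,12.8500)
T_B = V + ((C−V)·d_B)·d_B = V + 13.9965·d_B = (3.5660,18.7425)
sweep = 180° − θ = 97.4898°

center=(-2.5963,8.1243) T_A=(-13.9271,12.8500) T_B=(3.5660,18.7425) sweep=97.4898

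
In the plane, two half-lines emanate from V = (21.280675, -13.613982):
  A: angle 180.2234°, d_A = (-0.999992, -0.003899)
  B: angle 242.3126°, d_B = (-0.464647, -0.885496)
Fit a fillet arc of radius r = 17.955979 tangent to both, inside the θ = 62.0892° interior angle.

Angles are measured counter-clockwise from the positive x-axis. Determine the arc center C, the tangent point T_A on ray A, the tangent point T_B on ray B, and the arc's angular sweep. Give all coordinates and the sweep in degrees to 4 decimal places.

bisector direction at 211.2680° = (-0.854749,-0.519042)
center distance |VC| = r/sin(θ/2) = 17.955979/sin(31.0446°) = 34.818304
C = V + |VC|·bis = (-8.4802,-31.6861)
T_A = V + ((C−V)·d_A)·d_A = V + 29.8311·d_A = (-8.5502,-13.7303)
T_B = V + ((C−V)·d_B)·d_B = V + 29.8311·d_B = (7.4197,-40.0293)
sweep = 180° − θ = 117.9108°

center=(-8.4802,-31.6861) T_A=(-8.5502,-13.7303) T_B=(7.4197,-40.0293) sweep=117.9108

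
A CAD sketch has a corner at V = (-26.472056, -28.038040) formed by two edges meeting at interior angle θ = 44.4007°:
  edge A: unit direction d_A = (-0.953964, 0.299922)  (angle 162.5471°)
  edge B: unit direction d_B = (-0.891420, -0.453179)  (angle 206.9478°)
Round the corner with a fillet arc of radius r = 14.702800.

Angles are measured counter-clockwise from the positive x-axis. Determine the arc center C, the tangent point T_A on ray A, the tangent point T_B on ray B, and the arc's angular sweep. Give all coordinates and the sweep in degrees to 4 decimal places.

center=(-65.2507,-31.2586) T_A=(-60.8410,-17.2326) T_B=(-58.5877,-44.3649) sweep=135.5993

bisector direction at 184.7475° = (-0.996569,-0.082764)
center distance |VC| = r/sin(θ/2) = 14.702800/sin(22.2004°) = 38.912104
C = V + |VC|·bis = (-65.2507,-31.2586)
T_A = V + ((C−V)·d_A)·d_A = V + 36.0275·d_A = (-60.8410,-17.2326)
T_B = V + ((C−V)·d_B)·d_B = V + 36.0275·d_B = (-58.5877,-44.3649)
sweep = 180° − θ = 135.5993°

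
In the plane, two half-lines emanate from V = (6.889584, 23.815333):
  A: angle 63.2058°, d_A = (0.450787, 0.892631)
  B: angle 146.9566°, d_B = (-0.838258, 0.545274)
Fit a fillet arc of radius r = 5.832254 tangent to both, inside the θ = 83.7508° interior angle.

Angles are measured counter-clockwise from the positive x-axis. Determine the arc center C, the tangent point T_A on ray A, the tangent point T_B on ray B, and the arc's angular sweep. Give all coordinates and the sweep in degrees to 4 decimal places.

center=(4.6162,32.2517) T_A=(9.8223,29.6226) T_B=(1.4361,27.3628) sweep=96.2492

bisector direction at 105.0812° = (-0.260188,0.965558)
center distance |VC| = r/sin(θ/2) = 5.832254/sin(41.8754°) = 8.737290
C = V + |VC|·bis = (4.6162,32.2517)
T_A = V + ((C−V)·d_A)·d_A = V + 6.5058·d_A = (9.8223,29.6226)
T_B = V + ((C−V)·d_B)·d_B = V + 6.5058·d_B = (1.4361,27.3628)
sweep = 180° − θ = 96.2492°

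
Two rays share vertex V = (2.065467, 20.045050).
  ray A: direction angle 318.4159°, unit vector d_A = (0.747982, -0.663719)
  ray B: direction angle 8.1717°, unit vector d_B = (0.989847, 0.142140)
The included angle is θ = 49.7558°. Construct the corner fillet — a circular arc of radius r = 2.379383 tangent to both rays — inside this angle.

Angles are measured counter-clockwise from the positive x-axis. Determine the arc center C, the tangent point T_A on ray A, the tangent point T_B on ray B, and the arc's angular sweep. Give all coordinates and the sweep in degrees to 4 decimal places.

bisector direction at 343.2938° = (0.957791,-0.287464)
center distance |VC| = r/sin(θ/2) = 2.379383/sin(24.8779°) = 5.655961
C = V + |VC|·bis = (7.4827,18.4192)
T_A = V + ((C−V)·d_A)·d_A = V + 5.1311·d_A = (5.9035,16.6394)
T_B = V + ((C−V)·d_B)·d_B = V + 5.1311·d_B = (7.1445,20.7744)
sweep = 180° − θ = 130.2442°

center=(7.4827,18.4192) T_A=(5.9035,16.6394) T_B=(7.1445,20.7744) sweep=130.2442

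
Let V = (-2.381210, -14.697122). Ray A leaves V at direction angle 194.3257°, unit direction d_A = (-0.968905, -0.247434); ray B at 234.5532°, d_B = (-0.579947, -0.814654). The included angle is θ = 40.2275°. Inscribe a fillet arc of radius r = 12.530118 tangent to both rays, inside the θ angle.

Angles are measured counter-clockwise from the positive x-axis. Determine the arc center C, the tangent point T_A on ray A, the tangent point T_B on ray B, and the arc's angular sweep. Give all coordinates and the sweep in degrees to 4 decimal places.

center=(-32.4316,-35.3035) T_A=(-35.5320,-23.1630) T_B=(-22.2239,-42.5703) sweep=139.7725

bisector direction at 214.4394° = (-0.824724,-0.565535)
center distance |VC| = r/sin(θ/2) = 12.530118/sin(20.1137°) = 36.436937
C = V + |VC|·bis = (-32.4316,-35.3035)
T_A = V + ((C−V)·d_A)·d_A = V + 34.2147·d_A = (-35.5320,-23.1630)
T_B = V + ((C−V)·d_B)·d_B = V + 34.2147·d_B = (-22.2239,-42.5703)
sweep = 180° − θ = 139.7725°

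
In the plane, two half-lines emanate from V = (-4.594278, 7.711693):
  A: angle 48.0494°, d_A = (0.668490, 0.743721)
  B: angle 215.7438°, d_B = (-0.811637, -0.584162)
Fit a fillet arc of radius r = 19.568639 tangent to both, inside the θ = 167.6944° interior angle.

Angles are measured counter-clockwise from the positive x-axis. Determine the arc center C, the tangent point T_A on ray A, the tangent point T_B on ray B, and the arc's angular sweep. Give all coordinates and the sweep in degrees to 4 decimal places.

bisector direction at 131.8966° = (-0.667788,0.744351)
center distance |VC| = r/sin(θ/2) = 19.568639/sin(83.8472°) = 19.682015
C = V + |VC|·bis = (-17.7377,22.3620)
T_A = V + ((C−V)·d_A)·d_A = V + 2.1095·d_A = (-3.1841,9.2806)
T_B = V + ((C−V)·d_B)·d_B = V + 2.1095·d_B = (-6.3064,6.4794)
sweep = 180° − θ = 12.3056°

center=(-17.7377,22.3620) T_A=(-3.1841,9.2806) T_B=(-6.3064,6.4794) sweep=12.3056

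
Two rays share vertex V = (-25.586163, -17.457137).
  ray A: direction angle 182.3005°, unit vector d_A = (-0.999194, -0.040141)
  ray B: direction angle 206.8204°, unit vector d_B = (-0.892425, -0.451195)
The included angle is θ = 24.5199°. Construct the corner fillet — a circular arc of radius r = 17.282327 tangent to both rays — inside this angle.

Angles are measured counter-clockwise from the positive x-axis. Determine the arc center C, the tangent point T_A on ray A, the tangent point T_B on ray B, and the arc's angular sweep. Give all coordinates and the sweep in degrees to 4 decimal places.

bisector direction at 194.5605° = (-0.967883,-0.251401)
center distance |VC| = r/sin(θ/2) = 17.282327/sin(12.2599°) = 81.387053
C = V + |VC|·bis = (-104.3593,-37.9179)
T_A = V + ((C−V)·d_A)·d_A = V + 79.5310·d_A = (-105.0530,-20.6496)
T_B = V + ((C−V)·d_B)·d_B = V + 79.5310·d_B = (-96.5616,-53.3411)
sweep = 180° − θ = 155.4801°

center=(-104.3593,-37.9179) T_A=(-105.0530,-20.6496) T_B=(-96.5616,-53.3411) sweep=155.4801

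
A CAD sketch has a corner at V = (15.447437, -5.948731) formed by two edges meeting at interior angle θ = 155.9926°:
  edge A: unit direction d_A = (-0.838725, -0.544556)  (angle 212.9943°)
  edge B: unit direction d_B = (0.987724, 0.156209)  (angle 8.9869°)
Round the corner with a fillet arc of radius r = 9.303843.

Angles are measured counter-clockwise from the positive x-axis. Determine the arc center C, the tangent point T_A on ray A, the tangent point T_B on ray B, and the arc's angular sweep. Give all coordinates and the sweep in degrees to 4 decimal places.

bisector direction at 290.9906° = (0.358215,-0.933639)
center distance |VC| = r/sin(θ/2) = 9.303843/sin(77.9963°) = 9.511827
C = V + |VC|·bis = (18.8547,-14.8293)
T_A = V + ((C−V)·d_A)·d_A = V + 1.9782·d_A = (13.7883,-7.0260)
T_B = V + ((C−V)·d_B)·d_B = V + 1.9782·d_B = (17.4014,-5.6397)
sweep = 180° − θ = 24.0074°

center=(18.8547,-14.8293) T_A=(13.7883,-7.0260) T_B=(17.4014,-5.6397) sweep=24.0074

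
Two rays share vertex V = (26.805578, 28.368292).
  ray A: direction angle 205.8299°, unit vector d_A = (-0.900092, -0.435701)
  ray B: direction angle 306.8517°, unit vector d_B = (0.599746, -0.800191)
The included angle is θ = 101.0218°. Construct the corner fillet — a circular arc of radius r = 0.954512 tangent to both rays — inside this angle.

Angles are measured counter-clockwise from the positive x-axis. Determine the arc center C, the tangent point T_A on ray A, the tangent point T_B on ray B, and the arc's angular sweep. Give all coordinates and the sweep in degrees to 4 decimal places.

bisector direction at 256.3408° = (-0.236146,-0.971718)
center distance |VC| = r/sin(θ/2) = 0.954512/sin(50.5109°) = 1.236822
C = V + |VC|·bis = (26.5135,27.1665)
T_A = V + ((C−V)·d_A)·d_A = V + 0.7865·d_A = (26.0976,28.0256)
T_B = V + ((C−V)·d_B)·d_B = V + 0.7865·d_B = (27.2773,27.7389)
sweep = 180° − θ = 78.9782°

center=(26.5135,27.1665) T_A=(26.0976,28.0256) T_B=(27.2773,27.7389) sweep=78.9782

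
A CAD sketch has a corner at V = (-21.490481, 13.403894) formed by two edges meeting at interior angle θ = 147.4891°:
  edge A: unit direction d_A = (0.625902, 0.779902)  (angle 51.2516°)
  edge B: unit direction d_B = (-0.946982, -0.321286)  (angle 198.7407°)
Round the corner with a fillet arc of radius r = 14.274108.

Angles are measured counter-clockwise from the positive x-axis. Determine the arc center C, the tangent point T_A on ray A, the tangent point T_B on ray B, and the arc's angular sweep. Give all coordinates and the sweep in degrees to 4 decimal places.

bisector direction at 124.9962° = (-0.573521,0.819191)
center distance |VC| = r/sin(θ/2) = 14.274108/sin(73.7446°) = 14.868503
C = V + |VC|·bis = (-30.0179,25.5840)
T_A = V + ((C−V)·d_A)·d_A = V + 4.1620·d_A = (-18.8855,16.6498)
T_B = V + ((C−V)·d_B)·d_B = V + 4.1620·d_B = (-25.4318,12.0667)
sweep = 180° − θ = 32.5109°

center=(-30.0179,25.5840) T_A=(-18.8855,16.6498) T_B=(-25.4318,12.0667) sweep=32.5109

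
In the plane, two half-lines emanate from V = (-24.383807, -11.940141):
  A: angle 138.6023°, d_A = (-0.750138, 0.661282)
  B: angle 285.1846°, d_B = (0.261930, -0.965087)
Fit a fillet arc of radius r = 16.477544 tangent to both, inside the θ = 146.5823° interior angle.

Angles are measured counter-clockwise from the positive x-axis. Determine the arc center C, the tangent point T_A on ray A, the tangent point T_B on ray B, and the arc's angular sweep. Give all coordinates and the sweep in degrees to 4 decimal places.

center=(-38.9905,-21.0297) T_A=(-28.0942,-8.6693) T_B=(-23.0882,-16.7137) sweep=33.4177

bisector direction at 211.8935° = (-0.849032,-0.528341)
center distance |VC| = r/sin(θ/2) = 16.477544/sin(73.2912°) = 17.203927
C = V + |VC|·bis = (-38.9905,-21.0297)
T_A = V + ((C−V)·d_A)·d_A = V + 4.9463·d_A = (-28.0942,-8.6693)
T_B = V + ((C−V)·d_B)·d_B = V + 4.9463·d_B = (-23.0882,-16.7137)
sweep = 180° − θ = 33.4177°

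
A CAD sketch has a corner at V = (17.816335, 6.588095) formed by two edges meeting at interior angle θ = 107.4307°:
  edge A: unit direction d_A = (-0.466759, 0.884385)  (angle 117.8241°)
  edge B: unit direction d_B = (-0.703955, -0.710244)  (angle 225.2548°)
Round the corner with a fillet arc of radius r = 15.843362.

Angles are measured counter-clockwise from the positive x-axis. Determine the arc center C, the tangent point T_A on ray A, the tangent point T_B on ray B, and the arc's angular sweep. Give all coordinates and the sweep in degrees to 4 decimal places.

center=(-1.6244,9.4799) T_A=(12.3872,16.8749) T_B=(9.6282,-1.6732) sweep=72.5693

bisector direction at 171.5395° = (-0.989117,0.147128)
center distance |VC| = r/sin(θ/2) = 15.843362/sin(53.7154°) = 19.654659
C = V + |VC|·bis = (-1.6244,9.4799)
T_A = V + ((C−V)·d_A)·d_A = V + 11.6316·d_A = (12.3872,16.8749)
T_B = V + ((C−V)·d_B)·d_B = V + 11.6316·d_B = (9.6282,-1.6732)
sweep = 180° − θ = 72.5693°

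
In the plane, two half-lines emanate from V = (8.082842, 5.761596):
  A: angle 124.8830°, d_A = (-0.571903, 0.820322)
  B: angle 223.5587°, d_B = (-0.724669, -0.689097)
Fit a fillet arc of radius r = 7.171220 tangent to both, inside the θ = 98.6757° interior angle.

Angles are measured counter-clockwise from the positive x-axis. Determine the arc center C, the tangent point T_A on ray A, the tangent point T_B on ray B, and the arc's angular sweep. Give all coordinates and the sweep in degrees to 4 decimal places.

center=(-1.3228,6.7135) T_A=(4.5599,10.8148) T_B=(3.6189,1.5168) sweep=81.3243

bisector direction at 174.2209° = (-0.994917,0.100694)
center distance |VC| = r/sin(θ/2) = 7.171220/sin(49.3379°) = 9.453666
C = V + |VC|·bis = (-1.3228,6.7135)
T_A = V + ((C−V)·d_A)·d_A = V + 6.1600·d_A = (4.5599,10.8148)
T_B = V + ((C−V)·d_B)·d_B = V + 6.1600·d_B = (3.6189,1.5168)
sweep = 180° − θ = 81.3243°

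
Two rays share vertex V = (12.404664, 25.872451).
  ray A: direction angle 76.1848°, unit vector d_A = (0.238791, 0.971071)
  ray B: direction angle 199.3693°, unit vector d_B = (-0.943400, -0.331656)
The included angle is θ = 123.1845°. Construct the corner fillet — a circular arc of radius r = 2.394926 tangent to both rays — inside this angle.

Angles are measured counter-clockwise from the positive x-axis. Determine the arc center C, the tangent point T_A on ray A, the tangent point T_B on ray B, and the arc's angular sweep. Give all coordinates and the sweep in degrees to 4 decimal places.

center=(10.3883,27.7022) T_A=(12.7140,27.1303) T_B=(11.1826,25.4428) sweep=56.8155

bisector direction at 137.7771° = (-0.740535,0.672017)
center distance |VC| = r/sin(θ/2) = 2.394926/sin(61.5922°) = 2.722793
C = V + |VC|·bis = (10.3883,27.7022)
T_A = V + ((C−V)·d_A)·d_A = V + 1.2954·d_A = (12.7140,27.1303)
T_B = V + ((C−V)·d_B)·d_B = V + 1.2954·d_B = (11.1826,25.4428)
sweep = 180° − θ = 56.8155°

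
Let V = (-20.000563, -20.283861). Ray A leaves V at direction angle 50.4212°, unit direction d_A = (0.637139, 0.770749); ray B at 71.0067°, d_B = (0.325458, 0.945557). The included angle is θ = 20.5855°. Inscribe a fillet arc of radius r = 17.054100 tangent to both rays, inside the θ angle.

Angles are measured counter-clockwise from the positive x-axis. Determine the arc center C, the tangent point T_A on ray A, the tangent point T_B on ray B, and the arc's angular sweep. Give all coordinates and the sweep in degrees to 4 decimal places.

bisector direction at 60.7139° = (0.489170,0.872188)
center distance |VC| = r/sin(θ/2) = 17.054100/sin(10.2927°) = 95.446149
C = V + |VC|·bis = (26.6888,62.9632)
T_A = V + ((C−V)·d_A)·d_A = V + 93.9102·d_A = (39.8333,52.0973)
T_B = V + ((C−V)·d_B)·d_B = V + 93.9102·d_B = (10.5632,68.5135)
sweep = 180° − θ = 159.4145°

center=(26.6888,62.9632) T_A=(39.8333,52.0973) T_B=(10.5632,68.5135) sweep=159.4145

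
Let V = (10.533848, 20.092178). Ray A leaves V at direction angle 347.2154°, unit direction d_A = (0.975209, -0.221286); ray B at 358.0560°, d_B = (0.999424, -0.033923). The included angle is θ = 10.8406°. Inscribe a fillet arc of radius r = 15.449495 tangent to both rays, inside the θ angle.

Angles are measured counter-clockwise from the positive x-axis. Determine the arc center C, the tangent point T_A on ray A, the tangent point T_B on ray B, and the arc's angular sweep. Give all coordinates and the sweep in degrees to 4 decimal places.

bisector direction at 352.6357° = (0.991751,-0.128178)
center distance |VC| = r/sin(θ/2) = 15.449495/sin(5.4203°) = 163.554154
C = V + |VC|·bis = (172.7389,-0.8718)
T_A = V + ((C−V)·d_A)·d_A = V + 162.8228·d_A = (169.3201,-15.9383)
T_B = V + ((C−V)·d_B)·d_B = V + 162.8228·d_B = (173.2630,14.5688)
sweep = 180° − θ = 169.1594°

center=(172.7389,-0.8718) T_A=(169.3201,-15.9383) T_B=(173.2630,14.5688) sweep=169.1594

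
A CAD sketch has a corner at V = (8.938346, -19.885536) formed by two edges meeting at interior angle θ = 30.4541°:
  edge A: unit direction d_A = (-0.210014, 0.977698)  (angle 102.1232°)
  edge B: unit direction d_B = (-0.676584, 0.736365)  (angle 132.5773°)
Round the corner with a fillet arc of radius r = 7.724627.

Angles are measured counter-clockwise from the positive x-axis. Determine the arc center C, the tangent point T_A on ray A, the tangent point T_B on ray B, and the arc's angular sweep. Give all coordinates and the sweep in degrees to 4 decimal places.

bisector direction at 117.3503° = (-0.459429,0.888215)
center distance |VC| = r/sin(θ/2) = 7.724627/sin(15.2271°) = 29.410933
C = V + |VC|·bis = (-4.5739,6.2377)
T_A = V + ((C−V)·d_A)·d_A = V + 28.3784·d_A = (2.9785,7.8600)
T_B = V + ((C−V)·d_B)·d_B = V + 28.3784·d_B = (-10.2620,1.0113)
sweep = 180° − θ = 149.5459°

center=(-4.5739,6.2377) T_A=(2.9785,7.8600) T_B=(-10.2620,1.0113) sweep=149.5459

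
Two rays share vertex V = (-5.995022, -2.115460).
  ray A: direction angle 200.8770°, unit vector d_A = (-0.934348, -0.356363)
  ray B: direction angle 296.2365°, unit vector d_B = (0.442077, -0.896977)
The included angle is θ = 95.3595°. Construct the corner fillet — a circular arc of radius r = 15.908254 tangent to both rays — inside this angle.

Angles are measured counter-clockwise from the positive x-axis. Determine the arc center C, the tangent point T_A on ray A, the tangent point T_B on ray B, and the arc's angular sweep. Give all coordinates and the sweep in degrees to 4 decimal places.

center=(-13.8606,-22.1415) T_A=(-19.5297,-7.2776) T_B=(0.4088,-15.1088) sweep=84.6405

bisector direction at 248.5568° = (-0.365579,-0.930780)
center distance |VC| = r/sin(θ/2) = 15.908254/sin(47.6797°) = 21.515283
C = V + |VC|·bis = (-13.8606,-22.1415)
T_A = V + ((C−V)·d_A)·d_A = V + 14.4857·d_A = (-19.5297,-7.2776)
T_B = V + ((C−V)·d_B)·d_B = V + 14.4857·d_B = (0.4088,-15.1088)
sweep = 180° − θ = 84.6405°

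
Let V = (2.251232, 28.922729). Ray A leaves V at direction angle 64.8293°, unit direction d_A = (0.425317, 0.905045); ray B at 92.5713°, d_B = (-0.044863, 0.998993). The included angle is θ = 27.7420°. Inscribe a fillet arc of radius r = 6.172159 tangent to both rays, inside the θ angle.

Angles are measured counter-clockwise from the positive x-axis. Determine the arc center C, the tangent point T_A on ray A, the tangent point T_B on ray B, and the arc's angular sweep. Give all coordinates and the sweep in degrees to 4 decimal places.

bisector direction at 78.7003° = (0.195941,0.980616)
center distance |VC| = r/sin(θ/2) = 6.172159/sin(13.8710°) = 25.745575
C = V + |VC|·bis = (7.2958,54.1692)
T_A = V + ((C−V)·d_A)·d_A = V + 24.9948·d_A = (12.8819,51.5441)
T_B = V + ((C−V)·d_B)·d_B = V + 24.9948·d_B = (1.1299,53.8923)
sweep = 180° − θ = 152.2580°

center=(7.2958,54.1692) T_A=(12.8819,51.5441) T_B=(1.1299,53.8923) sweep=152.2580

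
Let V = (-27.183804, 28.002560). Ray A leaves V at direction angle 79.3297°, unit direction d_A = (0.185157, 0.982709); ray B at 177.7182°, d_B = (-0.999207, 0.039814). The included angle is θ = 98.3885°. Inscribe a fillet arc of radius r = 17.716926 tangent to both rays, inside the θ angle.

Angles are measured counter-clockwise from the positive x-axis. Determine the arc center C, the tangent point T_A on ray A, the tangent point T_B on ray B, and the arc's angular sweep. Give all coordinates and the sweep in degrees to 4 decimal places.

bisector direction at 128.5239° = (-0.622842,0.782348)
center distance |VC| = r/sin(θ/2) = 17.716926/sin(49.1942°) = 23.406310
C = V + |VC|·bis = (-41.7622,46.3144)
T_A = V + ((C−V)·d_A)·d_A = V + 15.2959·d_A = (-24.3516,43.0340)
T_B = V + ((C−V)·d_B)·d_B = V + 15.2959·d_B = (-42.4676,28.6116)
sweep = 180° − θ = 81.6115°

center=(-41.7622,46.3144) T_A=(-24.3516,43.0340) T_B=(-42.4676,28.6116) sweep=81.6115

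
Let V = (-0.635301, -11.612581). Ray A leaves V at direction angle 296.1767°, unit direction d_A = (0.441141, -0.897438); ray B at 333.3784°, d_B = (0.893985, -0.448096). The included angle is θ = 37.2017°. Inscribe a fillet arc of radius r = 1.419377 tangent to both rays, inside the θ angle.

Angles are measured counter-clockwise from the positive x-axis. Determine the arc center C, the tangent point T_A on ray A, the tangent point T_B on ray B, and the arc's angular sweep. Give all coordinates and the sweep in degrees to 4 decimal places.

bisector direction at 314.7776° = (0.704356,-0.709847)
center distance |VC| = r/sin(θ/2) = 1.419377/sin(18.6009°) = 4.449829
C = V + |VC|·bis = (2.4990,-14.7713)
T_A = V + ((C−V)·d_A)·d_A = V + 4.2174·d_A = (1.2252,-15.3974)
T_B = V + ((C−V)·d_B)·d_B = V + 4.2174·d_B = (3.1350,-13.5024)
sweep = 180° − θ = 142.7983°

center=(2.4990,-14.7713) T_A=(1.2252,-15.3974) T_B=(3.1350,-13.5024) sweep=142.7983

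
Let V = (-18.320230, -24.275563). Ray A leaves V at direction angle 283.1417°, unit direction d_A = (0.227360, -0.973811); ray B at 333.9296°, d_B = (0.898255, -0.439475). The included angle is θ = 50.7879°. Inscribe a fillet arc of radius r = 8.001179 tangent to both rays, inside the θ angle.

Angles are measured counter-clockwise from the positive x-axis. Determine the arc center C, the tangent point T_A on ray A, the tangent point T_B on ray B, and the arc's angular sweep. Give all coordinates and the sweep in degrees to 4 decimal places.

center=(-6.6964,-38.8700) T_A=(-14.4881,-40.6892) T_B=(-3.1801,-31.6829) sweep=129.2121

bisector direction at 308.5356° = (0.623001,-0.782221)
center distance |VC| = r/sin(θ/2) = 8.001179/sin(25.3940°) = 18.657737
C = V + |VC|·bis = (-6.6964,-38.8700)
T_A = V + ((C−V)·d_A)·d_A = V + 16.8550·d_A = (-14.4881,-40.6892)
T_B = V + ((C−V)·d_B)·d_B = V + 16.8550·d_B = (-3.1801,-31.6829)
sweep = 180° − θ = 129.2121°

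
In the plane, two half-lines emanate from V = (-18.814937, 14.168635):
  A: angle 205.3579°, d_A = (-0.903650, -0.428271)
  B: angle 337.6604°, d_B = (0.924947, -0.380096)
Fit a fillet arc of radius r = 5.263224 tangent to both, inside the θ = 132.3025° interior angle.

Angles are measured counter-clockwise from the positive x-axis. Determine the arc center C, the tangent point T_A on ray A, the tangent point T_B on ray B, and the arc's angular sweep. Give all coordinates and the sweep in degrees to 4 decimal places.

center=(-18.6634,8.4161) T_A=(-20.9175,13.1722) T_B=(-16.6629,13.2843) sweep=47.6975

bisector direction at 271.5091° = (0.026337,-0.999653)
center distance |VC| = r/sin(θ/2) = 5.263224/sin(66.1513°) = 5.754573
C = V + |VC|·bis = (-18.6634,8.4161)
T_A = V + ((C−V)·d_A)·d_A = V + 2.3267·d_A = (-20.9175,13.1722)
T_B = V + ((C−V)·d_B)·d_B = V + 2.3267·d_B = (-16.6629,13.2843)
sweep = 180° − θ = 47.6975°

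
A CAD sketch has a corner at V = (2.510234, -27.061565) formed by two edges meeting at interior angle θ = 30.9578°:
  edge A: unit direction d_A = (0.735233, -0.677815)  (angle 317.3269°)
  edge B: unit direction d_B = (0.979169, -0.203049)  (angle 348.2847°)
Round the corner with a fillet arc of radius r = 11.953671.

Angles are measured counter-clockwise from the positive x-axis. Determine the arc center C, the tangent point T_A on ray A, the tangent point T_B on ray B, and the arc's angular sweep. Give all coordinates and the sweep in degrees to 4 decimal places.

center=(42.3491,-47.5309) T_A=(34.2468,-56.3196) T_B=(44.7763,-35.8262) sweep=149.0422

bisector direction at 332.8058° = (0.889463,-0.457008)
center distance |VC| = r/sin(θ/2) = 11.953671/sin(15.4789°) = 44.789849
C = V + |VC|·bis = (42.3491,-47.5309)
T_A = V + ((C−V)·d_A)·d_A = V + 43.1653·d_A = (34.2468,-56.3196)
T_B = V + ((C−V)·d_B)·d_B = V + 43.1653·d_B = (44.7763,-35.8262)
sweep = 180° − θ = 149.0422°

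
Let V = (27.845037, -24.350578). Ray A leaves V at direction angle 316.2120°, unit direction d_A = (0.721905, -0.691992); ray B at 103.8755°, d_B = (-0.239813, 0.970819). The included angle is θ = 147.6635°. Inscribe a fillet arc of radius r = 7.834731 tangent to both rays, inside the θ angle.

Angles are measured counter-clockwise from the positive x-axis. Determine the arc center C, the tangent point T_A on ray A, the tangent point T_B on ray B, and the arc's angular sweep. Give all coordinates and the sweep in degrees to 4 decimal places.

center=(34.9064,-20.2665) T_A=(29.4848,-25.9224) T_B=(27.3003,-22.1454) sweep=32.3365

bisector direction at 30.0437° = (0.865643,0.500661)
center distance |VC| = r/sin(θ/2) = 7.834731/sin(73.8317°) = 8.157370
C = V + |VC|·bis = (34.9064,-20.2665)
T_A = V + ((C−V)·d_A)·d_A = V + 2.2715·d_A = (29.4848,-25.9224)
T_B = V + ((C−V)·d_B)·d_B = V + 2.2715·d_B = (27.3003,-22.1454)
sweep = 180° − θ = 32.3365°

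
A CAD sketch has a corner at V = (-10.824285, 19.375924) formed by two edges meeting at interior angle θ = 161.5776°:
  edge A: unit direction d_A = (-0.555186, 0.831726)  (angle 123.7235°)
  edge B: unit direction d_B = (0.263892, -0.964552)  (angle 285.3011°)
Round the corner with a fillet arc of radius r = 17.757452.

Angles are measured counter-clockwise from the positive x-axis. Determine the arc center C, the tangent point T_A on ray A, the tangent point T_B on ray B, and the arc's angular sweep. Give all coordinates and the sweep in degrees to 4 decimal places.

bisector direction at 204.5123° = (-0.909872,-0.414889)
center distance |VC| = r/sin(θ/2) = 17.757452/sin(80.7888°) = 17.989426
C = V + |VC|·bis = (-27.1924,11.9123)
T_A = V + ((C−V)·d_A)·d_A = V + 2.8796·d_A = (-12.4230,21.7710)
T_B = V + ((C−V)·d_B)·d_B = V + 2.8796·d_B = (-10.0644,16.5984)
sweep = 180° − θ = 18.4224°

center=(-27.1924,11.9123) T_A=(-12.4230,21.7710) T_B=(-10.0644,16.5984) sweep=18.4224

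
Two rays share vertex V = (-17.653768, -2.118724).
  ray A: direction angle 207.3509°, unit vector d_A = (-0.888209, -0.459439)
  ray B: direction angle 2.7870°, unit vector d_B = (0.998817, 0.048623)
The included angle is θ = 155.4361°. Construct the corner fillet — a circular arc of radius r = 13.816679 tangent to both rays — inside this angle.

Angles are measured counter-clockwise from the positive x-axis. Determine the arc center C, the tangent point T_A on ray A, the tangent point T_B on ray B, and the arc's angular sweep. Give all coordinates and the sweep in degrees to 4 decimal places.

center=(-13.9776,-15.7728) T_A=(-20.3255,-3.5007) T_B=(-14.6494,-1.9725) sweep=24.5639

bisector direction at 285.0689° = (0.259981,-0.965614)
center distance |VC| = r/sin(θ/2) = 13.816679/sin(77.7181°) = 14.140313
C = V + |VC|·bis = (-13.9776,-15.7728)
T_A = V + ((C−V)·d_A)·d_A = V + 3.0080·d_A = (-20.3255,-3.5007)
T_B = V + ((C−V)·d_B)·d_B = V + 3.0080·d_B = (-14.6494,-1.9725)
sweep = 180° − θ = 24.5639°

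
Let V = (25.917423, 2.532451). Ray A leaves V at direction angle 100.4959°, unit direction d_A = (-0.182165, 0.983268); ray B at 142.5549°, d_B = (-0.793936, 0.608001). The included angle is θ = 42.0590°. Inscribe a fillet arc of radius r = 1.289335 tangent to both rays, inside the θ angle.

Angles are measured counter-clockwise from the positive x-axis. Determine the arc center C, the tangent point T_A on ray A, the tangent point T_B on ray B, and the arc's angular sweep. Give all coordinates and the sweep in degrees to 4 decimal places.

center=(24.0387,5.5951) T_A=(25.3065,5.8300) T_B=(23.2548,4.5715) sweep=137.9410

bisector direction at 121.5254° = (-0.522877,0.852408)
center distance |VC| = r/sin(θ/2) = 1.289335/sin(21.0295°) = 3.592978
C = V + |VC|·bis = (24.0387,5.5951)
T_A = V + ((C−V)·d_A)·d_A = V + 3.3537·d_A = (25.3065,5.8300)
T_B = V + ((C−V)·d_B)·d_B = V + 3.3537·d_B = (23.2548,4.5715)
sweep = 180° − θ = 137.9410°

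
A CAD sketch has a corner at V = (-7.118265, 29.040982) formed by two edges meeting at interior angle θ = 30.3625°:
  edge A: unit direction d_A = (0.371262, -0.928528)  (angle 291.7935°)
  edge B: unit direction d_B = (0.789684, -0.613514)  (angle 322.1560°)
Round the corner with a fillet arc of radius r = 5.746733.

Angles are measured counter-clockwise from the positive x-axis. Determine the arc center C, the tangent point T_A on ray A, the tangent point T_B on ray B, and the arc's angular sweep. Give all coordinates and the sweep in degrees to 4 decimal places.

bisector direction at 306.9747° = (0.601463,-0.798901)
center distance |VC| = r/sin(θ/2) = 5.746733/sin(15.1813°) = 21.944702
C = V + |VC|·bis = (6.0807,11.5093)
T_A = V + ((C−V)·d_A)·d_A = V + 21.1789·d_A = (0.7447,9.3758)
T_B = V + ((C−V)·d_B)·d_B = V + 21.1789·d_B = (9.6064,16.0474)
sweep = 180° − θ = 149.6375°

center=(6.0807,11.5093) T_A=(0.7447,9.3758) T_B=(9.6064,16.0474) sweep=149.6375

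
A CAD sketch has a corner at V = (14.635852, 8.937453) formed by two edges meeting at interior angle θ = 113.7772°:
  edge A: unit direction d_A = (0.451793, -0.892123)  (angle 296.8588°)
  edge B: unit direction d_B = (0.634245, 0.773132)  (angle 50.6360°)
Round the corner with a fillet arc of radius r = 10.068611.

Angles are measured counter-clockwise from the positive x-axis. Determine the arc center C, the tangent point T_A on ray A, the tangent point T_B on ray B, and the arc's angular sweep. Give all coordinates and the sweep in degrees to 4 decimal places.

bisector direction at 353.7474° = (0.994051,-0.108912)
center distance |VC| = r/sin(θ/2) = 10.068611/sin(56.8886°) = 12.020643
C = V + |VC|·bis = (26.5850,7.6283)
T_A = V + ((C−V)·d_A)·d_A = V + 6.5665·d_A = (17.6026,3.0793)
T_B = V + ((C−V)·d_B)·d_B = V + 6.5665·d_B = (18.8006,14.0142)
sweep = 180° − θ = 66.2228°

center=(26.5850,7.6283) T_A=(17.6026,3.0793) T_B=(18.8006,14.0142) sweep=66.2228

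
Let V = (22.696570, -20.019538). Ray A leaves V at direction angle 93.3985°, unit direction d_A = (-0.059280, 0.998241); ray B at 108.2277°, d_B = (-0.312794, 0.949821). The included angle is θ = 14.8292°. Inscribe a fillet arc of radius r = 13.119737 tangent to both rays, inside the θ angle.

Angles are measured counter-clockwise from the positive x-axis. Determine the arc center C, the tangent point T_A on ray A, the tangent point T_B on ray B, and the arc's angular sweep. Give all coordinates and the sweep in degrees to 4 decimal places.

bisector direction at 100.8131° = (-0.187606,0.982244)
center distance |VC| = r/sin(θ/2) = 13.119737/sin(7.4146°) = 101.665332
C = V + |VC|·bis = (3.6236,79.8407)
T_A = V + ((C−V)·d_A)·d_A = V + 100.8152·d_A = (16.7202,80.6184)
T_B = V + ((C−V)·d_B)·d_B = V + 100.8152·d_B = (-8.8378,75.7369)
sweep = 180° − θ = 165.1708°

center=(3.6236,79.8407) T_A=(16.7202,80.6184) T_B=(-8.8378,75.7369) sweep=165.1708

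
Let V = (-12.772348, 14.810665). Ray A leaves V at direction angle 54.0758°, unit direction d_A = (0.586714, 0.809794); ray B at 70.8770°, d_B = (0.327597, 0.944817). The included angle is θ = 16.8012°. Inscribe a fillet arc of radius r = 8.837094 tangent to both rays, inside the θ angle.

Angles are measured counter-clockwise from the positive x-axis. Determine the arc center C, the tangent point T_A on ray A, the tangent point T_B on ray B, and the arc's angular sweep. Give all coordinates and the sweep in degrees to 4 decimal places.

center=(15.1806,68.4539) T_A=(22.3368,63.2690) T_B=(6.8312,71.3489) sweep=163.1988

bisector direction at 62.4764° = (0.462114,0.886821)
center distance |VC| = r/sin(θ/2) = 8.837094/sin(8.4006°) = 60.489349
C = V + |VC|·bis = (15.1806,68.4539)
T_A = V + ((C−V)·d_A)·d_A = V + 59.8403·d_A = (22.3368,63.2690)
T_B = V + ((C−V)·d_B)·d_B = V + 59.8403·d_B = (6.8312,71.3489)
sweep = 180° − θ = 163.1988°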